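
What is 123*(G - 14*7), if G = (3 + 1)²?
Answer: -10086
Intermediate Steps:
G = 16 (G = 4² = 16)
123*(G - 14*7) = 123*(16 - 14*7) = 123*(16 - 98) = 123*(-82) = -10086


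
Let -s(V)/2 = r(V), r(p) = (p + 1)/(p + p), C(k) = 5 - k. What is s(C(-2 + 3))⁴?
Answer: 625/256 ≈ 2.4414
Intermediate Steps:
r(p) = (1 + p)/(2*p) (r(p) = (1 + p)/((2*p)) = (1 + p)*(1/(2*p)) = (1 + p)/(2*p))
s(V) = -(1 + V)/V
s(C(-2 + 3))⁴ = ((-1 - (5 - (-2 + 3)))/(5 - (-2 + 3)))⁴ = ((-1 - (5 - 1*1))/(5 - 1*1))⁴ = ((-1 - (5 - 1))/(5 - 1))⁴ = ((-1 - 1*4)/4)⁴ = ((-1 - 4)/4)⁴ = ((¼)*(-5))⁴ = (-5/4)⁴ = 625/256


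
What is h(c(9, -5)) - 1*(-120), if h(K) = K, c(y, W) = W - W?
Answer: 120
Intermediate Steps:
c(y, W) = 0
h(c(9, -5)) - 1*(-120) = 0 - 1*(-120) = 0 + 120 = 120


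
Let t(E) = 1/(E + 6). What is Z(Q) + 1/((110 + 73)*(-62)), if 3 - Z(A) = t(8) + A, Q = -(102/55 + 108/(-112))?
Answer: 33362143/8736420 ≈ 3.8187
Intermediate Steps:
t(E) = 1/(6 + E)
Q = -1371/1540 (Q = -(102*(1/55) + 108*(-1/112)) = -(102/55 - 27/28) = -1*1371/1540 = -1371/1540 ≈ -0.89026)
Z(A) = 41/14 - A (Z(A) = 3 - (1/(6 + 8) + A) = 3 - (1/14 + A) = 3 + (-1/14 - A) = 41/14 - A)
Z(Q) + 1/((110 + 73)*(-62)) = (41/14 - 1*(-1371/1540)) + 1/((110 + 73)*(-62)) = (41/14 + 1371/1540) + 1/(183*(-62)) = 5881/1540 + 1/(-11346) = 5881/1540 - 1/11346 = 33362143/8736420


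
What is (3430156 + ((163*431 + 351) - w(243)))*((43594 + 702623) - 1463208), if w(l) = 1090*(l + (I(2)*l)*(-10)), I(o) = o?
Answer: -6118292130390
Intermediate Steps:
w(l) = -20710*l (w(l) = 1090*(l + (2*l)*(-10)) = 1090*(l - 20*l) = 1090*(-19*l) = -20710*l)
(3430156 + ((163*431 + 351) - w(243)))*((43594 + 702623) - 1463208) = (3430156 + ((163*431 + 351) - (-20710)*243))*((43594 + 702623) - 1463208) = (3430156 + ((70253 + 351) - 1*(-5032530)))*(746217 - 1463208) = (3430156 + (70604 + 5032530))*(-716991) = (3430156 + 5103134)*(-716991) = 8533290*(-716991) = -6118292130390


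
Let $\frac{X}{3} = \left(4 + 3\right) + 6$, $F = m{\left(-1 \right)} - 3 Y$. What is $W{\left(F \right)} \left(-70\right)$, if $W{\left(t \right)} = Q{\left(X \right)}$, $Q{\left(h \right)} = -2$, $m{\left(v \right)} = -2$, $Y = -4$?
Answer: $140$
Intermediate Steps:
$F = 10$ ($F = -2 - -12 = -2 + 12 = 10$)
$X = 39$ ($X = 3 \left(\left(4 + 3\right) + 6\right) = 3 \left(7 + 6\right) = 3 \cdot 13 = 39$)
$W{\left(t \right)} = -2$
$W{\left(F \right)} \left(-70\right) = \left(-2\right) \left(-70\right) = 140$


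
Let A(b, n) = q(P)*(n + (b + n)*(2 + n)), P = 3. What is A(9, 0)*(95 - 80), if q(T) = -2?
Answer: -540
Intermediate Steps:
A(b, n) = -2*n - 2*(2 + n)*(b + n) (A(b, n) = -2*(n + (b + n)*(2 + n)) = -2*(n + (2 + n)*(b + n)) = -2*n - 2*(2 + n)*(b + n))
A(9, 0)*(95 - 80) = (-6*0 - 4*9 - 2*0² - 2*9*0)*(95 - 80) = (0 - 36 - 2*0 + 0)*15 = (0 - 36 + 0 + 0)*15 = -36*15 = -540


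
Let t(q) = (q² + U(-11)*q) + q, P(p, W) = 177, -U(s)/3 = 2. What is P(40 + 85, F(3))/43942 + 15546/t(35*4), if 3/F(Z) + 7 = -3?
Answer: 28602818/34604325 ≈ 0.82657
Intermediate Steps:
U(s) = -6 (U(s) = -3*2 = -6)
F(Z) = -3/10 (F(Z) = 3/(-7 - 3) = 3/(-10) = 3*(-⅒) = -3/10)
t(q) = q² - 5*q (t(q) = (q² - 6*q) + q = q² - 5*q)
P(40 + 85, F(3))/43942 + 15546/t(35*4) = 177/43942 + 15546/(((35*4)*(-5 + 35*4))) = 177*(1/43942) + 15546/((140*(-5 + 140))) = 177/43942 + 15546/((140*135)) = 177/43942 + 15546/18900 = 177/43942 + 15546*(1/18900) = 177/43942 + 2591/3150 = 28602818/34604325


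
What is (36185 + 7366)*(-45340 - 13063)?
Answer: -2543509053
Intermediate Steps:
(36185 + 7366)*(-45340 - 13063) = 43551*(-58403) = -2543509053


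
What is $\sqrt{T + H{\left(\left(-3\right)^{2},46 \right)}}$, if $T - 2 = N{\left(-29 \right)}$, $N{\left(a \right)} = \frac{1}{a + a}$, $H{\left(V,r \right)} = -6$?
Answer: $\frac{i \sqrt{13514}}{58} \approx 2.0043 i$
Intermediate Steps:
$N{\left(a \right)} = \frac{1}{2 a}$
$T = \frac{115}{58}$ ($T = 2 + \frac{1}{2 \left(-29\right)} = 2 + \frac{1}{2} \left(- \frac{1}{29}\right) = 2 - \frac{1}{58} = \frac{115}{58} \approx 1.9828$)
$\sqrt{T + H{\left(\left(-3\right)^{2},46 \right)}} = \sqrt{\frac{115}{58} - 6} = \sqrt{- \frac{233}{58}} = \frac{i \sqrt{13514}}{58}$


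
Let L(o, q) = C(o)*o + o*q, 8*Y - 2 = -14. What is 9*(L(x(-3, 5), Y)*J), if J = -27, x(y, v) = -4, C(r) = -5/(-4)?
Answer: -243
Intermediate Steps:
C(r) = 5/4 (C(r) = -5*(-1/4) = 5/4)
Y = -3/2 (Y = 1/4 + (1/8)*(-14) = 1/4 - 7/4 = -3/2 ≈ -1.5000)
L(o, q) = 5*o/4 + o*q
9*(L(x(-3, 5), Y)*J) = 9*(((1/4)*(-4)*(5 + 4*(-3/2)))*(-27)) = 9*(((1/4)*(-4)*(5 - 6))*(-27)) = 9*(((1/4)*(-4)*(-1))*(-27)) = 9*(1*(-27)) = 9*(-27) = -243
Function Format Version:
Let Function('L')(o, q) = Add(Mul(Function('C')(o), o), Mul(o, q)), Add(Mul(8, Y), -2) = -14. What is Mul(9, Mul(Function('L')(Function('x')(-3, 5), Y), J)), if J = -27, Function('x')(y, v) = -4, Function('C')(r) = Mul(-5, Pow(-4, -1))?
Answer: -243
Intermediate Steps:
Function('C')(r) = Rational(5, 4) (Function('C')(r) = Mul(-5, Rational(-1, 4)) = Rational(5, 4))
Y = Rational(-3, 2) (Y = Add(Rational(1, 4), Mul(Rational(1, 8), -14)) = Add(Rational(1, 4), Rational(-7, 4)) = Rational(-3, 2) ≈ -1.5000)
Function('L')(o, q) = Add(Mul(Rational(5, 4), o), Mul(o, q))
Mul(9, Mul(Function('L')(Function('x')(-3, 5), Y), J)) = Mul(9, Mul(Mul(Rational(1, 4), -4, Add(5, Mul(4, Rational(-3, 2)))), -27)) = Mul(9, Mul(Mul(Rational(1, 4), -4, Add(5, -6)), -27)) = Mul(9, Mul(Mul(Rational(1, 4), -4, -1), -27)) = Mul(9, Mul(1, -27)) = Mul(9, -27) = -243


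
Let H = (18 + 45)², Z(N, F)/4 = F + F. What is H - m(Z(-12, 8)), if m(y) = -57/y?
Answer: 254073/64 ≈ 3969.9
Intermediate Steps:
Z(N, F) = 8*F (Z(N, F) = 4*(F + F) = 4*(2*F) = 8*F)
H = 3969 (H = 63² = 3969)
H - m(Z(-12, 8)) = 3969 - (-57)/(8*8) = 3969 - (-57)/64 = 3969 - 1*(-57/64) = 3969 + 57/64 = 254073/64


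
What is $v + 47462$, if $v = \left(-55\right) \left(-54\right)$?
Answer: $50432$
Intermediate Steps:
$v = 2970$
$v + 47462 = 2970 + 47462 = 50432$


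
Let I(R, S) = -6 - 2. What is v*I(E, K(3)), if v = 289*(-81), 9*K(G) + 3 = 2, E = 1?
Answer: 187272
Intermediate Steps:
K(G) = -⅑ (K(G) = -⅓ + (⅑)*2 = -⅓ + 2/9 = -⅑)
I(R, S) = -8
v = -23409
v*I(E, K(3)) = -23409*(-8) = 187272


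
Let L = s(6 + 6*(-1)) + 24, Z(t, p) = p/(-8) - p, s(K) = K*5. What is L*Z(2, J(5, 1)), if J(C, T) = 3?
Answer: -81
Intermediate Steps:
s(K) = 5*K
Z(t, p) = -9*p/8 (Z(t, p) = p*(-1/8) - p = -p/8 - p = -9*p/8)
L = 24 (L = 5*(6 + 6*(-1)) + 24 = 5*(6 - 6) + 24 = 5*0 + 24 = 0 + 24 = 24)
L*Z(2, J(5, 1)) = 24*(-9/8*3) = 24*(-27/8) = -81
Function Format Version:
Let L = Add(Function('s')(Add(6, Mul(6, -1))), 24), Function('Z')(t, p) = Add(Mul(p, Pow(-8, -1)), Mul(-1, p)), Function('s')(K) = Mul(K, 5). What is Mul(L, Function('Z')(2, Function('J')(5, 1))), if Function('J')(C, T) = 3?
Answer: -81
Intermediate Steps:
Function('s')(K) = Mul(5, K)
Function('Z')(t, p) = Mul(Rational(-9, 8), p) (Function('Z')(t, p) = Add(Mul(p, Rational(-1, 8)), Mul(-1, p)) = Add(Mul(Rational(-1, 8), p), Mul(-1, p)) = Mul(Rational(-9, 8), p))
L = 24 (L = Add(Mul(5, Add(6, Mul(6, -1))), 24) = Add(Mul(5, Add(6, -6)), 24) = Add(Mul(5, 0), 24) = Add(0, 24) = 24)
Mul(L, Function('Z')(2, Function('J')(5, 1))) = Mul(24, Mul(Rational(-9, 8), 3)) = Mul(24, Rational(-27, 8)) = -81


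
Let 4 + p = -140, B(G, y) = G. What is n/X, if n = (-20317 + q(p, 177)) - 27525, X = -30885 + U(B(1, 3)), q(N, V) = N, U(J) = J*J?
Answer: 23993/15442 ≈ 1.5537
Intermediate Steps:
p = -144 (p = -4 - 140 = -144)
U(J) = J**2
X = -30884 (X = -30885 + 1**2 = -30885 + 1 = -30884)
n = -47986 (n = (-20317 - 144) - 27525 = -20461 - 27525 = -47986)
n/X = -47986/(-30884) = -47986*(-1/30884) = 23993/15442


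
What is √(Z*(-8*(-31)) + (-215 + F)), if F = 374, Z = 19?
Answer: √4871 ≈ 69.793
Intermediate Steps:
√(Z*(-8*(-31)) + (-215 + F)) = √(19*(-8*(-31)) + (-215 + 374)) = √(19*248 + 159) = √(4712 + 159) = √4871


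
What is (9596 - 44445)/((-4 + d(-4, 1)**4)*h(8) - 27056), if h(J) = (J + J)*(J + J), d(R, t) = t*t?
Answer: 34849/27824 ≈ 1.2525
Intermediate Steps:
d(R, t) = t**2
h(J) = 4*J**2 (h(J) = (2*J)*(2*J) = 4*J**2)
(9596 - 44445)/((-4 + d(-4, 1)**4)*h(8) - 27056) = (9596 - 44445)/((-4 + (1**2)**4)*(4*8**2) - 27056) = -34849/((-4 + 1**4)*(4*64) - 27056) = -34849/((-4 + 1)*256 - 27056) = -34849/(-3*256 - 27056) = -34849/(-768 - 27056) = -34849/(-27824) = -34849*(-1/27824) = 34849/27824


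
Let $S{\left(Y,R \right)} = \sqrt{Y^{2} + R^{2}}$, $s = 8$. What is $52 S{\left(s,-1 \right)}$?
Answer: $52 \sqrt{65} \approx 419.24$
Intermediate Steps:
$S{\left(Y,R \right)} = \sqrt{R^{2} + Y^{2}}$
$52 S{\left(s,-1 \right)} = 52 \sqrt{\left(-1\right)^{2} + 8^{2}} = 52 \sqrt{1 + 64} = 52 \sqrt{65}$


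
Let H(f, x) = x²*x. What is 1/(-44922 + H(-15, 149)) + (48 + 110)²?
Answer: 81458206029/3263027 ≈ 24964.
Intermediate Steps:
H(f, x) = x³
1/(-44922 + H(-15, 149)) + (48 + 110)² = 1/(-44922 + 149³) + (48 + 110)² = 1/(-44922 + 3307949) + 158² = 1/3263027 + 24964 = 81458206029/3263027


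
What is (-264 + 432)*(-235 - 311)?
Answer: -91728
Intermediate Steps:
(-264 + 432)*(-235 - 311) = 168*(-546) = -91728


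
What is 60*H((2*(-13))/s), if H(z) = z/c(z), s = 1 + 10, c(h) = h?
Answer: 60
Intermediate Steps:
s = 11
H(z) = 1 (H(z) = z/z = 1)
60*H((2*(-13))/s) = 60*1 = 60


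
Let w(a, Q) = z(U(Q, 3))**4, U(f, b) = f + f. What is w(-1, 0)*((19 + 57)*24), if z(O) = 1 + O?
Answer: 1824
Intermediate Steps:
U(f, b) = 2*f
w(a, Q) = (1 + 2*Q)**4
w(-1, 0)*((19 + 57)*24) = (1 + 2*0)**4*((19 + 57)*24) = (1 + 0)**4*(76*24) = 1**4*1824 = 1*1824 = 1824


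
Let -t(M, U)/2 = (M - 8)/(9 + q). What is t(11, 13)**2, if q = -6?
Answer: 4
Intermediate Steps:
t(M, U) = 16/3 - 2*M/3 (t(M, U) = -2*(M - 8)/(9 - 6) = -2*(-8 + M)/3 = -2*(-8/3 + M/3) = 16/3 - 2*M/3)
t(11, 13)**2 = (16/3 - 2/3*11)**2 = (16/3 - 22/3)**2 = (-2)**2 = 4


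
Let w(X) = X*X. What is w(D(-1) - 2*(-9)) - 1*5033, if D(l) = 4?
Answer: -4549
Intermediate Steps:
w(X) = X²
w(D(-1) - 2*(-9)) - 1*5033 = (4 - 2*(-9))² - 1*5033 = (4 + 18)² - 5033 = 22² - 5033 = 484 - 5033 = -4549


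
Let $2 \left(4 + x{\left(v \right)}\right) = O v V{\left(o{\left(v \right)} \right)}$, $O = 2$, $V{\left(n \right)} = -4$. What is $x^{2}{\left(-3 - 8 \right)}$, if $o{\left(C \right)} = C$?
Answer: $1600$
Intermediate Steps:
$x{\left(v \right)} = -4 - 4 v$ ($x{\left(v \right)} = -4 + \frac{2 v \left(-4\right)}{2} = -4 + \frac{\left(-8\right) v}{2} = -4 - 4 v$)
$x^{2}{\left(-3 - 8 \right)} = \left(-4 - 4 \left(-3 - 8\right)\right)^{2} = \left(-4 - -44\right)^{2} = \left(-4 + 44\right)^{2} = 40^{2} = 1600$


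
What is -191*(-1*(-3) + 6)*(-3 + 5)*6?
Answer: -20628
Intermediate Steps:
-191*(-1*(-3) + 6)*(-3 + 5)*6 = -191*(3 + 6)*2*6 = -1719*12 = -191*108 = -20628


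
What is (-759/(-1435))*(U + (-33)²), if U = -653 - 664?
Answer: -173052/1435 ≈ -120.59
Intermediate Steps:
U = -1317
(-759/(-1435))*(U + (-33)²) = (-759/(-1435))*(-1317 + (-33)²) = (-759*(-1/1435))*(-1317 + 1089) = (759/1435)*(-228) = -173052/1435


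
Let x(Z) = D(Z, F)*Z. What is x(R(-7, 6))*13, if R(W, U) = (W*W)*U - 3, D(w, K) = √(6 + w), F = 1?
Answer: 11349*√33 ≈ 65195.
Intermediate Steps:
R(W, U) = -3 + U*W² (R(W, U) = W²*U - 3 = U*W² - 3 = -3 + U*W²)
x(Z) = Z*√(6 + Z) (x(Z) = √(6 + Z)*Z = Z*√(6 + Z))
x(R(-7, 6))*13 = ((-3 + 6*(-7)²)*√(6 + (-3 + 6*(-7)²)))*13 = ((-3 + 6*49)*√(6 + (-3 + 6*49)))*13 = ((-3 + 294)*√(6 + (-3 + 294)))*13 = (291*√(6 + 291))*13 = (291*√297)*13 = (291*(3*√33))*13 = (873*√33)*13 = 11349*√33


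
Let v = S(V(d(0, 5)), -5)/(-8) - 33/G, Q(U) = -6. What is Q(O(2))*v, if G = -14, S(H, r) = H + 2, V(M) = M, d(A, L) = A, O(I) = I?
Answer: -177/14 ≈ -12.643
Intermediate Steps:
S(H, r) = 2 + H
v = 59/28 (v = (2 + 0)/(-8) - 33/(-14) = 2*(-⅛) - 33*(-1/14) = -¼ + 33/14 = 59/28 ≈ 2.1071)
Q(O(2))*v = -6*59/28 = -177/14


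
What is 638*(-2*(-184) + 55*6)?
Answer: 445324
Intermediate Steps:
638*(-2*(-184) + 55*6) = 638*(368 + 330) = 638*698 = 445324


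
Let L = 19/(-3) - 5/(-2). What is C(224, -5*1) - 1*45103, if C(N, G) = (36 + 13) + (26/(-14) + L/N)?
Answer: -60555095/1344 ≈ -45056.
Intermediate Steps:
L = -23/6 (L = 19*(-⅓) - 5*(-½) = -19/3 + 5/2 = -23/6 ≈ -3.8333)
C(N, G) = 330/7 - 23/(6*N) (C(N, G) = (36 + 13) + (26/(-14) - 23/(6*N)) = 49 + (26*(-1/14) - 23/(6*N)) = 49 + (-13/7 - 23/(6*N)) = 330/7 - 23/(6*N))
C(224, -5*1) - 1*45103 = (1/42)*(-161 + 1980*224)/224 - 1*45103 = (1/42)*(1/224)*(-161 + 443520) - 45103 = (1/42)*(1/224)*443359 - 45103 = 63337/1344 - 45103 = -60555095/1344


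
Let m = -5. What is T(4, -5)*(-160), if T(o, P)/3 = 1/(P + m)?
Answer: 48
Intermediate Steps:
T(o, P) = 3/(-5 + P) (T(o, P) = 3/(P - 5) = 3/(-5 + P))
T(4, -5)*(-160) = (3/(-5 - 5))*(-160) = (3/(-10))*(-160) = (3*(-⅒))*(-160) = -3/10*(-160) = 48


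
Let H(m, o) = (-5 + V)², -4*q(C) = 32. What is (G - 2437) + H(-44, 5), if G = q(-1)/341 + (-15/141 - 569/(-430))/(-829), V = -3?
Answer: -13557434768303/5713144690 ≈ -2373.0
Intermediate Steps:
q(C) = -8 (q(C) = -¼*32 = -8)
H(m, o) = 64 (H(m, o) = (-5 - 3)² = (-8)² = 64)
G = -142418933/5713144690 (G = -8/341 + (-15/141 - 569/(-430))/(-829) = -8*1/341 + (-15*1/141 - 569*(-1/430))*(-1/829) = -8/341 + (-5/47 + 569/430)*(-1/829) = -8/341 + (24593/20210)*(-1/829) = -8/341 - 24593/16754090 = -142418933/5713144690 ≈ -0.024928)
(G - 2437) + H(-44, 5) = (-142418933/5713144690 - 2437) + 64 = -13923076028463/5713144690 + 64 = -13557434768303/5713144690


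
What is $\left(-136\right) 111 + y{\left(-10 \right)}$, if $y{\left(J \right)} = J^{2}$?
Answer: $-14996$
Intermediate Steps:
$\left(-136\right) 111 + y{\left(-10 \right)} = \left(-136\right) 111 + \left(-10\right)^{2} = -15096 + 100 = -14996$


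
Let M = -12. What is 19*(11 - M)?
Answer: 437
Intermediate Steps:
19*(11 - M) = 19*(11 - 1*(-12)) = 19*(11 + 12) = 19*23 = 437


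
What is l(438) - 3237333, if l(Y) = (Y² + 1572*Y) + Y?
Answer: -2356515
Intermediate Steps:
l(Y) = Y² + 1573*Y
l(438) - 3237333 = 438*(1573 + 438) - 3237333 = 438*2011 - 3237333 = 880818 - 3237333 = -2356515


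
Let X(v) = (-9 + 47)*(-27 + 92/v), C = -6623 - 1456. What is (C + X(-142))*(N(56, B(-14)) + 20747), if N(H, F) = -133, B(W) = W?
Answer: -13362056642/71 ≈ -1.8820e+8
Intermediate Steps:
C = -8079
X(v) = -1026 + 3496/v (X(v) = 38*(-27 + 92/v) = -1026 + 3496/v)
(C + X(-142))*(N(56, B(-14)) + 20747) = (-8079 + (-1026 + 3496/(-142)))*(-133 + 20747) = (-8079 + (-1026 + 3496*(-1/142)))*20614 = (-8079 + (-1026 - 1748/71))*20614 = (-8079 - 74594/71)*20614 = -648203/71*20614 = -13362056642/71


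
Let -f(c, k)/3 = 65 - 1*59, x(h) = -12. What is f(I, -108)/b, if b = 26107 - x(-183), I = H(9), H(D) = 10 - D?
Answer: -18/26119 ≈ -0.00068915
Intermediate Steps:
I = 1 (I = 10 - 1*9 = 10 - 9 = 1)
f(c, k) = -18 (f(c, k) = -3*(65 - 1*59) = -3*(65 - 59) = -3*6 = -18)
b = 26119 (b = 26107 - 1*(-12) = 26107 + 12 = 26119)
f(I, -108)/b = -18/26119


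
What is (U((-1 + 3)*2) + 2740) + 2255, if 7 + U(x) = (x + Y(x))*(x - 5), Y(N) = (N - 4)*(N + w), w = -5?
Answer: 4984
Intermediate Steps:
Y(N) = (-5 + N)*(-4 + N) (Y(N) = (N - 4)*(N - 5) = (-4 + N)*(-5 + N) = (-5 + N)*(-4 + N))
U(x) = -7 + (-5 + x)*(20 + x² - 8*x) (U(x) = -7 + (x + (20 + x² - 9*x))*(x - 5) = -7 + (20 + x² - 8*x)*(-5 + x) = -7 + (-5 + x)*(20 + x² - 8*x))
(U((-1 + 3)*2) + 2740) + 2255 = ((-107 + ((-1 + 3)*2)³ - 13*4*(-1 + 3)² + 60*((-1 + 3)*2)) + 2740) + 2255 = ((-107 + (2*2)³ - 13*(2*2)² + 60*(2*2)) + 2740) + 2255 = ((-107 + 4³ - 13*4² + 60*4) + 2740) + 2255 = ((-107 + 64 - 13*16 + 240) + 2740) + 2255 = ((-107 + 64 - 208 + 240) + 2740) + 2255 = (-11 + 2740) + 2255 = 2729 + 2255 = 4984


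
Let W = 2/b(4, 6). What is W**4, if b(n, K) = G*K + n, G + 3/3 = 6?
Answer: 1/83521 ≈ 1.1973e-5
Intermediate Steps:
G = 5 (G = -1 + 6 = 5)
b(n, K) = n + 5*K (b(n, K) = 5*K + n = n + 5*K)
W = 1/17 (W = 2/(4 + 5*6) = 2/(4 + 30) = 2/34 = 2*(1/34) = 1/17 ≈ 0.058824)
W**4 = (1/17)**4 = 1/83521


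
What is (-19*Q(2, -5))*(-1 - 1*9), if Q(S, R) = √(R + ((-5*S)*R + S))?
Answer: 190*√47 ≈ 1302.6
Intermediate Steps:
Q(S, R) = √(R + S - 5*R*S) (Q(S, R) = √(R + (-5*R*S + S)) = √(R + (S - 5*R*S)) = √(R + S - 5*R*S))
(-19*Q(2, -5))*(-1 - 1*9) = (-19*√(-5 + 2 - 5*(-5)*2))*(-1 - 1*9) = (-19*√(-5 + 2 + 50))*(-1 - 9) = -19*√47*(-10) = 190*√47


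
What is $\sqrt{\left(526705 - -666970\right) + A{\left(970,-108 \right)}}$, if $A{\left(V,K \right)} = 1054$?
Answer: $\sqrt{1194729} \approx 1093.0$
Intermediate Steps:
$\sqrt{\left(526705 - -666970\right) + A{\left(970,-108 \right)}} = \sqrt{\left(526705 - -666970\right) + 1054} = \sqrt{\left(526705 + 666970\right) + 1054} = \sqrt{1193675 + 1054} = \sqrt{1194729}$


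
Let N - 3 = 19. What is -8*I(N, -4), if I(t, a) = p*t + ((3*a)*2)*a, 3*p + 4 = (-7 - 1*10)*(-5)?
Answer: -5520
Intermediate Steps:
N = 22 (N = 3 + 19 = 22)
p = 27 (p = -4/3 + ((-7 - 1*10)*(-5))/3 = -4/3 + ((-7 - 10)*(-5))/3 = -4/3 + (-17*(-5))/3 = -4/3 + (⅓)*85 = -4/3 + 85/3 = 27)
I(t, a) = 6*a² + 27*t (I(t, a) = 27*t + ((3*a)*2)*a = 27*t + (6*a)*a = 27*t + 6*a² = 6*a² + 27*t)
-8*I(N, -4) = -8*(6*(-4)² + 27*22) = -8*(6*16 + 594) = -8*(96 + 594) = -8*690 = -5520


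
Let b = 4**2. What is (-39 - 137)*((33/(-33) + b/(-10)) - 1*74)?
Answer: 67408/5 ≈ 13482.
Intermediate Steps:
b = 16
(-39 - 137)*((33/(-33) + b/(-10)) - 1*74) = (-39 - 137)*((33/(-33) + 16/(-10)) - 1*74) = -176*((33*(-1/33) + 16*(-1/10)) - 74) = -176*((-1 - 8/5) - 74) = -176*(-13/5 - 74) = -176*(-383/5) = 67408/5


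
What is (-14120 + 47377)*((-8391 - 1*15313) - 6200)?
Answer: -994517328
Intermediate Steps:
(-14120 + 47377)*((-8391 - 1*15313) - 6200) = 33257*((-8391 - 15313) - 6200) = 33257*(-23704 - 6200) = 33257*(-29904) = -994517328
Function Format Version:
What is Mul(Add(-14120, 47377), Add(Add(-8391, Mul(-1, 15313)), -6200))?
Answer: -994517328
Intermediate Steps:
Mul(Add(-14120, 47377), Add(Add(-8391, Mul(-1, 15313)), -6200)) = Mul(33257, Add(Add(-8391, -15313), -6200)) = Mul(33257, Add(-23704, -6200)) = Mul(33257, -29904) = -994517328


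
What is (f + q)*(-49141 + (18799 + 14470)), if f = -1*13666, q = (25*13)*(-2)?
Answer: 227223552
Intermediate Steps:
q = -650 (q = 325*(-2) = -650)
f = -13666
(f + q)*(-49141 + (18799 + 14470)) = (-13666 - 650)*(-49141 + (18799 + 14470)) = -14316*(-49141 + 33269) = -14316*(-15872) = 227223552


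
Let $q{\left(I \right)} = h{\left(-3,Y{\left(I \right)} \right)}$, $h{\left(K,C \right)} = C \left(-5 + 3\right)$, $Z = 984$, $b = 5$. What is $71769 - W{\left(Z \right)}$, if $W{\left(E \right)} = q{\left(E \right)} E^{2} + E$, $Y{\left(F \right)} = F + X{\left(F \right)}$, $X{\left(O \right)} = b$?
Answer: $1915281153$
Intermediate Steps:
$X{\left(O \right)} = 5$
$Y{\left(F \right)} = 5 + F$ ($Y{\left(F \right)} = F + 5 = 5 + F$)
$h{\left(K,C \right)} = - 2 C$ ($h{\left(K,C \right)} = C \left(-2\right) = - 2 C$)
$q{\left(I \right)} = -10 - 2 I$ ($q{\left(I \right)} = - 2 \left(5 + I\right) = -10 - 2 I$)
$W{\left(E \right)} = E + E^{2} \left(-10 - 2 E\right)$ ($W{\left(E \right)} = \left(-10 - 2 E\right) E^{2} + E = E^{2} \left(-10 - 2 E\right) + E = E + E^{2} \left(-10 - 2 E\right)$)
$71769 - W{\left(Z \right)} = 71769 - 984 \left(1 - 1968 \left(5 + 984\right)\right) = 71769 - 984 \left(1 - 1968 \cdot 989\right) = 71769 - 984 \left(1 - 1946352\right) = 71769 - 984 \left(-1946351\right) = 71769 - -1915209384 = 71769 + 1915209384 = 1915281153$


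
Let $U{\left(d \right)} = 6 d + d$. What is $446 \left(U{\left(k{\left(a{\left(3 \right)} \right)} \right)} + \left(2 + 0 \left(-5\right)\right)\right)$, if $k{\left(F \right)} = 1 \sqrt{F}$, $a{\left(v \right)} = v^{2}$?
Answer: $10258$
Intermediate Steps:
$k{\left(F \right)} = \sqrt{F}$
$U{\left(d \right)} = 7 d$
$446 \left(U{\left(k{\left(a{\left(3 \right)} \right)} \right)} + \left(2 + 0 \left(-5\right)\right)\right) = 446 \left(7 \sqrt{3^{2}} + \left(2 + 0 \left(-5\right)\right)\right) = 446 \left(7 \sqrt{9} + \left(2 + 0\right)\right) = 446 \left(7 \cdot 3 + 2\right) = 446 \left(21 + 2\right) = 446 \cdot 23 = 10258$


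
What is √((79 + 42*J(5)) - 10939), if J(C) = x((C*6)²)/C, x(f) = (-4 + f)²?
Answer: 38*√116565/5 ≈ 2594.8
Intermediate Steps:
J(C) = (-4 + 36*C²)²/C (J(C) = (-4 + (C*6)²)²/C = (-4 + (6*C)²)²/C = (-4 + 36*C²)²/C)
√((79 + 42*J(5)) - 10939) = √((79 + 42*(16*(-1 + 9*5²)²/5)) - 10939) = √((79 + 42*(16*(⅕)*(-1 + 9*25)²)) - 10939) = √((79 + 42*(16*(⅕)*(-1 + 225)²)) - 10939) = √((79 + 42*(16*(⅕)*224²)) - 10939) = √((79 + 42*(16*(⅕)*50176)) - 10939) = √((79 + 42*(802816/5)) - 10939) = √((79 + 33718272/5) - 10939) = √(33718667/5 - 10939) = √(33663972/5) = 38*√116565/5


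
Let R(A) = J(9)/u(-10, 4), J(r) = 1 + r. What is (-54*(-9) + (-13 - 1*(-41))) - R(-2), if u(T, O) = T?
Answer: 515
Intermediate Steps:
R(A) = -1 (R(A) = (1 + 9)/(-10) = 10*(-⅒) = -1)
(-54*(-9) + (-13 - 1*(-41))) - R(-2) = (-54*(-9) + (-13 - 1*(-41))) - 1*(-1) = (486 + (-13 + 41)) + 1 = (486 + 28) + 1 = 514 + 1 = 515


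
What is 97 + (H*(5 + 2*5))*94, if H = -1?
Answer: -1313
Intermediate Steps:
97 + (H*(5 + 2*5))*94 = 97 - (5 + 2*5)*94 = 97 - (5 + 10)*94 = 97 - 1*15*94 = 97 - 15*94 = 97 - 1410 = -1313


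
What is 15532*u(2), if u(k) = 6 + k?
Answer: 124256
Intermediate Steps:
15532*u(2) = 15532*(6 + 2) = 15532*8 = 124256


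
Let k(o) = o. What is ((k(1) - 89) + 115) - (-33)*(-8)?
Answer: -237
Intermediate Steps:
((k(1) - 89) + 115) - (-33)*(-8) = ((1 - 89) + 115) - (-33)*(-8) = (-88 + 115) - 1*264 = 27 - 264 = -237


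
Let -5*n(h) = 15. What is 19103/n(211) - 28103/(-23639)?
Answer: -451491508/70917 ≈ -6366.5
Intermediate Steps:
n(h) = -3 (n(h) = -⅕*15 = -3)
19103/n(211) - 28103/(-23639) = 19103/(-3) - 28103/(-23639) = 19103*(-⅓) - 28103*(-1/23639) = -19103/3 + 28103/23639 = -451491508/70917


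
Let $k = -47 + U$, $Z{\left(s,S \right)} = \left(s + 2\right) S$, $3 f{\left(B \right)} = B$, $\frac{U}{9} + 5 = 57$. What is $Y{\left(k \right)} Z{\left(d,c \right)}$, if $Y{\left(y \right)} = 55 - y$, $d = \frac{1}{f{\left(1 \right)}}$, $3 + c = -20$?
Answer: $42090$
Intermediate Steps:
$c = -23$ ($c = -3 - 20 = -23$)
$U = 468$ ($U = -45 + 9 \cdot 57 = -45 + 513 = 468$)
$f{\left(B \right)} = \frac{B}{3}$
$d = 3$ ($d = \frac{1}{\frac{1}{3} \cdot 1} = \frac{1}{\frac{1}{3}} = 3$)
$Z{\left(s,S \right)} = S \left(2 + s\right)$ ($Z{\left(s,S \right)} = \left(2 + s\right) S = S \left(2 + s\right)$)
$k = 421$ ($k = -47 + 468 = 421$)
$Y{\left(k \right)} Z{\left(d,c \right)} = \left(55 - 421\right) \left(- 23 \left(2 + 3\right)\right) = \left(55 - 421\right) \left(\left(-23\right) 5\right) = \left(-366\right) \left(-115\right) = 42090$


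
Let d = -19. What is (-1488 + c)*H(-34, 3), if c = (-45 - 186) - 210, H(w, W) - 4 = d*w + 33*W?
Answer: -1444821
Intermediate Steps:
H(w, W) = 4 - 19*w + 33*W (H(w, W) = 4 + (-19*w + 33*W) = 4 - 19*w + 33*W)
c = -441 (c = -231 - 210 = -441)
(-1488 + c)*H(-34, 3) = (-1488 - 441)*(4 - 19*(-34) + 33*3) = -1929*(4 + 646 + 99) = -1929*749 = -1444821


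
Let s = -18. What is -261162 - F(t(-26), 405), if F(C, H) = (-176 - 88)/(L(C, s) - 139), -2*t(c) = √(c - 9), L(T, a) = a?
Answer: -41002698/157 ≈ -2.6116e+5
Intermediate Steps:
t(c) = -√(-9 + c)/2 (t(c) = -√(c - 9)/2 = -√(-9 + c)/2)
F(C, H) = 264/157 (F(C, H) = (-176 - 88)/(-18 - 139) = -264/(-157) = -264*(-1/157) = 264/157)
-261162 - F(t(-26), 405) = -261162 - 1*264/157 = -261162 - 264/157 = -41002698/157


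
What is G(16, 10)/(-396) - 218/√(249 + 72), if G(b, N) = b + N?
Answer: -13/198 - 218*√321/321 ≈ -12.233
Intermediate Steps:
G(b, N) = N + b
G(16, 10)/(-396) - 218/√(249 + 72) = (10 + 16)/(-396) - 218/√(249 + 72) = 26*(-1/396) - 218*√321/321 = -13/198 - 218*√321/321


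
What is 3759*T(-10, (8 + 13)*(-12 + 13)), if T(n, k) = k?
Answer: 78939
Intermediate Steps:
3759*T(-10, (8 + 13)*(-12 + 13)) = 3759*((8 + 13)*(-12 + 13)) = 3759*(21*1) = 3759*21 = 78939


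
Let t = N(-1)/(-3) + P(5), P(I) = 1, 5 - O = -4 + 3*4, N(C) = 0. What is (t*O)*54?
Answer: -162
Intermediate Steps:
O = -3 (O = 5 - (-4 + 3*4) = 5 - (-4 + 12) = 5 - 1*8 = 5 - 8 = -3)
t = 1 (t = 0/(-3) + 1 = -⅓*0 + 1 = 0 + 1 = 1)
(t*O)*54 = (1*(-3))*54 = -3*54 = -162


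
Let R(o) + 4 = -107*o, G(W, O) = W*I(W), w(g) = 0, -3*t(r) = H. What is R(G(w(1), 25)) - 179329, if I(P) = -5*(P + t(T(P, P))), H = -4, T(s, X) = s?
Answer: -179333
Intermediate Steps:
t(r) = 4/3 (t(r) = -1/3*(-4) = 4/3)
I(P) = -20/3 - 5*P (I(P) = -5*(P + 4/3) = -5*(4/3 + P) = -20/3 - 5*P)
G(W, O) = W*(-20/3 - 5*W)
R(o) = -4 - 107*o
R(G(w(1), 25)) - 179329 = (-4 - (-535)*0*(4 + 3*0)/3) - 179329 = (-4 - (-535)*0*(4 + 0)/3) - 179329 = (-4 - (-535)*0*4/3) - 179329 = (-4 - 107*0) - 179329 = (-4 + 0) - 179329 = -4 - 179329 = -179333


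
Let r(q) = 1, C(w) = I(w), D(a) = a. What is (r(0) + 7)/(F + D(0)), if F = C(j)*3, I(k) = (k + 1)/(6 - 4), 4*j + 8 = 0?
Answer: -16/3 ≈ -5.3333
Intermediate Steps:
j = -2 (j = -2 + (¼)*0 = -2 + 0 = -2)
I(k) = ½ + k/2 (I(k) = (1 + k)/2 = (1 + k)*(½) = ½ + k/2)
C(w) = ½ + w/2
F = -3/2 (F = (½ + (½)*(-2))*3 = (½ - 1)*3 = -½*3 = -3/2 ≈ -1.5000)
(r(0) + 7)/(F + D(0)) = (1 + 7)/(-3/2 + 0) = 8/(-3/2) = -⅔*8 = -16/3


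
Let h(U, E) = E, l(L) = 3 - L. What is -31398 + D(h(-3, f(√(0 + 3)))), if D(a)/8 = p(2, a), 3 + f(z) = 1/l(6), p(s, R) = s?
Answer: -31382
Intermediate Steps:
f(z) = -10/3 (f(z) = -3 + 1/(3 - 1*6) = -3 + 1/(3 - 6) = -3 + 1/(-3) = -3 - ⅓ = -10/3)
D(a) = 16 (D(a) = 8*2 = 16)
-31398 + D(h(-3, f(√(0 + 3)))) = -31398 + 16 = -31382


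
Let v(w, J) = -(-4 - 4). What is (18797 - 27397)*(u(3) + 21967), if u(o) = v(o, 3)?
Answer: -188985000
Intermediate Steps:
v(w, J) = 8 (v(w, J) = -1*(-8) = 8)
u(o) = 8
(18797 - 27397)*(u(3) + 21967) = (18797 - 27397)*(8 + 21967) = -8600*21975 = -188985000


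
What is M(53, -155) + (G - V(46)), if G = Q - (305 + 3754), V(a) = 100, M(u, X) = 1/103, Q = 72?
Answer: -420960/103 ≈ -4087.0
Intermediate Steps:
M(u, X) = 1/103
G = -3987 (G = 72 - (305 + 3754) = 72 - 1*4059 = 72 - 4059 = -3987)
M(53, -155) + (G - V(46)) = 1/103 + (-3987 - 1*100) = 1/103 + (-3987 - 100) = 1/103 - 4087 = -420960/103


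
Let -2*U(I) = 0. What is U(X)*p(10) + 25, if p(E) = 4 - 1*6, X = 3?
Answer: 25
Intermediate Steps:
U(I) = 0 (U(I) = -½*0 = 0)
p(E) = -2 (p(E) = 4 - 6 = -2)
U(X)*p(10) + 25 = 0*(-2) + 25 = 0 + 25 = 25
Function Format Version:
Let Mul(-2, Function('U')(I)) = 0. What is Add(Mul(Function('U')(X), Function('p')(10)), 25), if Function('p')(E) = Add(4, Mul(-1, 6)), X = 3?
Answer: 25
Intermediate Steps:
Function('U')(I) = 0 (Function('U')(I) = Mul(Rational(-1, 2), 0) = 0)
Function('p')(E) = -2 (Function('p')(E) = Add(4, -6) = -2)
Add(Mul(Function('U')(X), Function('p')(10)), 25) = Add(Mul(0, -2), 25) = Add(0, 25) = 25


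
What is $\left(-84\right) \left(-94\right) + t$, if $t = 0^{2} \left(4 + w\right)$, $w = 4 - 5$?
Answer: $7896$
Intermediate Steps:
$w = -1$
$t = 0$ ($t = 0^{2} \left(4 - 1\right) = 0 \cdot 3 = 0$)
$\left(-84\right) \left(-94\right) + t = \left(-84\right) \left(-94\right) + 0 = 7896 + 0 = 7896$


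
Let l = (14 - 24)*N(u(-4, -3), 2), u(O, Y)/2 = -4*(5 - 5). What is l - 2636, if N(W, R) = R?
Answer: -2656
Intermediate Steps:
u(O, Y) = 0 (u(O, Y) = 2*(-4*(5 - 5)) = 2*(-4*0) = 2*0 = 0)
l = -20 (l = (14 - 24)*2 = -10*2 = -20)
l - 2636 = -20 - 2636 = -2656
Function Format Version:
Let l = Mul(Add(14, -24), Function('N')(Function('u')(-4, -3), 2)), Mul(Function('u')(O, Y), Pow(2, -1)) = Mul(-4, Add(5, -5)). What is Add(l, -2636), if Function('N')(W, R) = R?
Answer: -2656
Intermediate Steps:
Function('u')(O, Y) = 0 (Function('u')(O, Y) = Mul(2, Mul(-4, Add(5, -5))) = Mul(2, Mul(-4, 0)) = Mul(2, 0) = 0)
l = -20 (l = Mul(Add(14, -24), 2) = Mul(-10, 2) = -20)
Add(l, -2636) = Add(-20, -2636) = -2656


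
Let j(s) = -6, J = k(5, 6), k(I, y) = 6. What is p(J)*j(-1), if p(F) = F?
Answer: -36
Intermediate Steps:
J = 6
p(J)*j(-1) = 6*(-6) = -36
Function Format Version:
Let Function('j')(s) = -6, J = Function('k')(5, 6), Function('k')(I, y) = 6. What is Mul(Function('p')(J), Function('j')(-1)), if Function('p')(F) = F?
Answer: -36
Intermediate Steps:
J = 6
Mul(Function('p')(J), Function('j')(-1)) = Mul(6, -6) = -36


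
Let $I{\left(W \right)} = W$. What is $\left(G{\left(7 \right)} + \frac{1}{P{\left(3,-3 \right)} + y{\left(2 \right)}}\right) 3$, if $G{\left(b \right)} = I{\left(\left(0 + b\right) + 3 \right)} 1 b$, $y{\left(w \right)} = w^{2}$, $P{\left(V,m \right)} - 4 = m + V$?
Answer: $\frac{1683}{8} \approx 210.38$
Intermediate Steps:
$P{\left(V,m \right)} = 4 + V + m$ ($P{\left(V,m \right)} = 4 + \left(m + V\right) = 4 + \left(V + m\right) = 4 + V + m$)
$G{\left(b \right)} = b \left(3 + b\right)$ ($G{\left(b \right)} = \left(\left(0 + b\right) + 3\right) 1 b = \left(b + 3\right) 1 b = \left(3 + b\right) 1 b = \left(3 + b\right) b = b \left(3 + b\right)$)
$\left(G{\left(7 \right)} + \frac{1}{P{\left(3,-3 \right)} + y{\left(2 \right)}}\right) 3 = \left(7 \left(3 + 7\right) + \frac{1}{\left(4 + 3 - 3\right) + 2^{2}}\right) 3 = \left(7 \cdot 10 + \frac{1}{4 + 4}\right) 3 = \left(70 + \frac{1}{8}\right) 3 = \frac{561}{8} \cdot 3 = \frac{1683}{8}$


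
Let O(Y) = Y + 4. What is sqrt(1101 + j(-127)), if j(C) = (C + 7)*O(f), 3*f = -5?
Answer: sqrt(821) ≈ 28.653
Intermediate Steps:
f = -5/3 (f = (1/3)*(-5) = -5/3 ≈ -1.6667)
O(Y) = 4 + Y
j(C) = 49/3 + 7*C/3 (j(C) = (C + 7)*(4 - 5/3) = (7 + C)*(7/3) = 49/3 + 7*C/3)
sqrt(1101 + j(-127)) = sqrt(1101 + (49/3 + (7/3)*(-127))) = sqrt(1101 + (49/3 - 889/3)) = sqrt(1101 - 280) = sqrt(821)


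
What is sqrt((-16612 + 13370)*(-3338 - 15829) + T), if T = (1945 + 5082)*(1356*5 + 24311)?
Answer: sqrt(280615871) ≈ 16752.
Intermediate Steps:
T = 218476457 (T = 7027*(6780 + 24311) = 7027*31091 = 218476457)
sqrt((-16612 + 13370)*(-3338 - 15829) + T) = sqrt((-16612 + 13370)*(-3338 - 15829) + 218476457) = sqrt(-3242*(-19167) + 218476457) = sqrt(62139414 + 218476457) = sqrt(280615871)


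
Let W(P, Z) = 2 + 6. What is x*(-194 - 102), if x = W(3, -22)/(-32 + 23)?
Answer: 2368/9 ≈ 263.11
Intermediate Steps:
W(P, Z) = 8
x = -8/9 (x = 8/(-32 + 23) = 8/(-9) = 8*(-1/9) = -8/9 ≈ -0.88889)
x*(-194 - 102) = -8*(-194 - 102)/9 = -8/9*(-296) = 2368/9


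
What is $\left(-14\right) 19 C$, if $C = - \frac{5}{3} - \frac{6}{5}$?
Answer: $\frac{11438}{15} \approx 762.53$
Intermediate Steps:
$C = - \frac{43}{15}$ ($C = \left(-5\right) \frac{1}{3} - \frac{6}{5} = - \frac{5}{3} - \frac{6}{5} = - \frac{43}{15} \approx -2.8667$)
$\left(-14\right) 19 C = \left(-14\right) 19 \left(- \frac{43}{15}\right) = \left(-266\right) \left(- \frac{43}{15}\right) = \frac{11438}{15}$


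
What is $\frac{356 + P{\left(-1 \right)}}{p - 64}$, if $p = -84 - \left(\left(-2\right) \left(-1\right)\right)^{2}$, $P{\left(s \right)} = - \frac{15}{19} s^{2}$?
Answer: $- \frac{6749}{2888} \approx -2.3369$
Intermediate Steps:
$P{\left(s \right)} = - \frac{15 s^{2}}{19}$ ($P{\left(s \right)} = \left(-15\right) \frac{1}{19} s^{2} = - \frac{15 s^{2}}{19}$)
$p = -88$ ($p = -84 - 2^{2} = -84 - 4 = -88$)
$\frac{356 + P{\left(-1 \right)}}{p - 64} = \frac{356 - \frac{15 \left(-1\right)^{2}}{19}}{-88 - 64} = \frac{356 - \frac{15}{19}}{-152} = \left(356 - \frac{15}{19}\right) \left(- \frac{1}{152}\right) = \frac{6749}{19} \left(- \frac{1}{152}\right) = - \frac{6749}{2888}$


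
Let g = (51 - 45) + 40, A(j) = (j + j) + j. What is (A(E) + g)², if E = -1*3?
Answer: 1369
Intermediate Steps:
E = -3
A(j) = 3*j (A(j) = 2*j + j = 3*j)
g = 46 (g = 6 + 40 = 46)
(A(E) + g)² = (3*(-3) + 46)² = (-9 + 46)² = 37² = 1369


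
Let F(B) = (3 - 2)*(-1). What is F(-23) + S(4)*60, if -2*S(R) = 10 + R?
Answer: -421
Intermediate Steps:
S(R) = -5 - R/2 (S(R) = -(10 + R)/2 = -5 - R/2)
F(B) = -1 (F(B) = 1*(-1) = -1)
F(-23) + S(4)*60 = -1 + (-5 - ½*4)*60 = -1 + (-5 - 2)*60 = -1 - 7*60 = -1 - 420 = -421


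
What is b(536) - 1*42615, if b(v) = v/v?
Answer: -42614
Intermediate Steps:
b(v) = 1
b(536) - 1*42615 = 1 - 1*42615 = 1 - 42615 = -42614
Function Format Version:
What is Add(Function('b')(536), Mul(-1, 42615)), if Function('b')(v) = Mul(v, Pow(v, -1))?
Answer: -42614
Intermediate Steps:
Function('b')(v) = 1
Add(Function('b')(536), Mul(-1, 42615)) = Add(1, Mul(-1, 42615)) = Add(1, -42615) = -42614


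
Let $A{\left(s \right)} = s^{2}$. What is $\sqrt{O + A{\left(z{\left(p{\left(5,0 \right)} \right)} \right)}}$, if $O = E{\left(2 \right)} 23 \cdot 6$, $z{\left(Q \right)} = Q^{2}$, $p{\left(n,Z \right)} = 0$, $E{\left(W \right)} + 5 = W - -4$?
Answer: $\sqrt{138} \approx 11.747$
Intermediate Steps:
$E{\left(W \right)} = -1 + W$ ($E{\left(W \right)} = -5 + \left(W - -4\right) = -5 + \left(W + 4\right) = -5 + \left(4 + W\right) = -1 + W$)
$O = 138$ ($O = \left(-1 + 2\right) 23 \cdot 6 = 1 \cdot 23 \cdot 6 = 23 \cdot 6 = 138$)
$\sqrt{O + A{\left(z{\left(p{\left(5,0 \right)} \right)} \right)}} = \sqrt{138 + \left(0^{2}\right)^{2}} = \sqrt{138 + 0^{2}} = \sqrt{138 + 0} = \sqrt{138}$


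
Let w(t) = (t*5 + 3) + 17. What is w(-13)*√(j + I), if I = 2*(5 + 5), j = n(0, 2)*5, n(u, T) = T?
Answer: -45*√30 ≈ -246.48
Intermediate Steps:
j = 10 (j = 2*5 = 10)
I = 20 (I = 2*10 = 20)
w(t) = 20 + 5*t (w(t) = (5*t + 3) + 17 = (3 + 5*t) + 17 = 20 + 5*t)
w(-13)*√(j + I) = (20 + 5*(-13))*√(10 + 20) = (20 - 65)*√30 = -45*√30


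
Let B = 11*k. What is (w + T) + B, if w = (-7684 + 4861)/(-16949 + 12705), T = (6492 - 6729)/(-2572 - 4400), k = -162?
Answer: -2196133733/1232882 ≈ -1781.3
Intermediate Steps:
T = 79/2324 (T = -237/(-6972) = -237*(-1/6972) = 79/2324 ≈ 0.033993)
B = -1782 (B = 11*(-162) = -1782)
w = 2823/4244 (w = -2823/(-4244) = -2823*(-1/4244) = 2823/4244 ≈ 0.66517)
(w + T) + B = (2823/4244 + 79/2324) - 1782 = 861991/1232882 - 1782 = -2196133733/1232882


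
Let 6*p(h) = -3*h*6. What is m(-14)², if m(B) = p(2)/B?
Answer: 9/49 ≈ 0.18367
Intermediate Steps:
p(h) = -3*h (p(h) = (-3*h*6)/6 = (-18*h)/6 = -3*h)
m(B) = -6/B (m(B) = (-3*2)/B = -6/B)
m(-14)² = (-6/(-14))² = (-6*(-1/14))² = (3/7)² = 9/49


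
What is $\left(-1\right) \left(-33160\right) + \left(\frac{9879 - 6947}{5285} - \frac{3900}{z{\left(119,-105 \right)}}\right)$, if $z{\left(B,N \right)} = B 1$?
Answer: $\frac{2976365544}{89845} \approx 33128.0$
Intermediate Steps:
$z{\left(B,N \right)} = B$
$\left(-1\right) \left(-33160\right) + \left(\frac{9879 - 6947}{5285} - \frac{3900}{z{\left(119,-105 \right)}}\right) = \left(-1\right) \left(-33160\right) - \left(\frac{3900}{119} - \frac{9879 - 6947}{5285}\right) = 33160 + \left(2932 \cdot \frac{1}{5285} - \frac{3900}{119}\right) = 33160 + \left(\frac{2932}{5285} - \frac{3900}{119}\right) = 33160 - \frac{2894656}{89845} = \frac{2976365544}{89845}$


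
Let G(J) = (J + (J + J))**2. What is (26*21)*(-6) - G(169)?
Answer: -260325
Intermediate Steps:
G(J) = 9*J**2 (G(J) = (J + 2*J)**2 = (3*J)**2 = 9*J**2)
(26*21)*(-6) - G(169) = (26*21)*(-6) - 9*169**2 = 546*(-6) - 9*28561 = -3276 - 1*257049 = -3276 - 257049 = -260325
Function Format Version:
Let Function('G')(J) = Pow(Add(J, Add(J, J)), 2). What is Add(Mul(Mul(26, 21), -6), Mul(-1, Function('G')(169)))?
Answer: -260325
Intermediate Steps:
Function('G')(J) = Mul(9, Pow(J, 2)) (Function('G')(J) = Pow(Add(J, Mul(2, J)), 2) = Pow(Mul(3, J), 2) = Mul(9, Pow(J, 2)))
Add(Mul(Mul(26, 21), -6), Mul(-1, Function('G')(169))) = Add(Mul(Mul(26, 21), -6), Mul(-1, Mul(9, Pow(169, 2)))) = Add(Mul(546, -6), Mul(-1, Mul(9, 28561))) = Add(-3276, Mul(-1, 257049)) = Add(-3276, -257049) = -260325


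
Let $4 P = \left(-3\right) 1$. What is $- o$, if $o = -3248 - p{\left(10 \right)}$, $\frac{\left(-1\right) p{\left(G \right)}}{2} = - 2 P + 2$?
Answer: $3241$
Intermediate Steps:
$P = - \frac{3}{4}$ ($P = \frac{\left(-3\right) 1}{4} = \frac{1}{4} \left(-3\right) = - \frac{3}{4} \approx -0.75$)
$p{\left(G \right)} = -7$ ($p{\left(G \right)} = - 2 \left(\left(-2\right) \left(- \frac{3}{4}\right) + 2\right) = - 2 \left(\frac{3}{2} + 2\right) = \left(-2\right) \frac{7}{2} = -7$)
$o = -3241$ ($o = -3248 - -7 = -3248 + 7 = -3241$)
$- o = \left(-1\right) \left(-3241\right) = 3241$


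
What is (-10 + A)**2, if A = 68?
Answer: 3364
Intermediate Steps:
(-10 + A)**2 = (-10 + 68)**2 = 58**2 = 3364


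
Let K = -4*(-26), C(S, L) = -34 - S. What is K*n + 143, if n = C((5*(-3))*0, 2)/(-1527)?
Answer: 221897/1527 ≈ 145.32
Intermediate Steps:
n = 34/1527 (n = (-34 - 5*(-3)*0)/(-1527) = (-34 - (-15)*0)*(-1/1527) = (-34 - 1*0)*(-1/1527) = (-34 + 0)*(-1/1527) = -34*(-1/1527) = 34/1527 ≈ 0.022266)
K = 104
K*n + 143 = 104*(34/1527) + 143 = 3536/1527 + 143 = 221897/1527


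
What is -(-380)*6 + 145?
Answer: 2425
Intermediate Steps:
-(-380)*6 + 145 = -19*(-120) + 145 = 2280 + 145 = 2425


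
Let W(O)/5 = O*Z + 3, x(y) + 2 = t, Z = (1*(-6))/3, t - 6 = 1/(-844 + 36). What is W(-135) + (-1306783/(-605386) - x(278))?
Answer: 333396102809/244575944 ≈ 1363.2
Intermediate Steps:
t = 4847/808 (t = 6 + 1/(-844 + 36) = 6 + 1/(-808) = 6 - 1/808 = 4847/808 ≈ 5.9988)
Z = -2 (Z = -6*⅓ = -2)
x(y) = 3231/808 (x(y) = -2 + 4847/808 = 3231/808)
W(O) = 15 - 10*O (W(O) = 5*(O*(-2) + 3) = 5*(-2*O + 3) = 5*(3 - 2*O) = 15 - 10*O)
W(-135) + (-1306783/(-605386) - x(278)) = (15 - 10*(-135)) + (-1306783/(-605386) - 1*3231/808) = (15 + 1350) + (-1306783*(-1/605386) - 3231/808) = 1365 + (1306783/605386 - 3231/808) = 1365 - 450060751/244575944 = 333396102809/244575944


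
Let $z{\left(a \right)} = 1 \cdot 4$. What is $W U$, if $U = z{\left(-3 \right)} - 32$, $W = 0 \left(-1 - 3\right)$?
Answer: $0$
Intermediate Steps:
$z{\left(a \right)} = 4$
$W = 0$ ($W = 0 \left(-4\right) = 0$)
$U = -28$ ($U = 4 - 32 = -28$)
$W U = 0 \left(-28\right) = 0$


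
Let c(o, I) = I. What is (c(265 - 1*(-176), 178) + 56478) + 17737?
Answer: 74393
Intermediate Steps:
(c(265 - 1*(-176), 178) + 56478) + 17737 = (178 + 56478) + 17737 = 56656 + 17737 = 74393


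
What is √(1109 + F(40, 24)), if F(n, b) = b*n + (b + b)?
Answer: √2117 ≈ 46.011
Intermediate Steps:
F(n, b) = 2*b + b*n (F(n, b) = b*n + 2*b = 2*b + b*n)
√(1109 + F(40, 24)) = √(1109 + 24*(2 + 40)) = √(1109 + 24*42) = √(1109 + 1008) = √2117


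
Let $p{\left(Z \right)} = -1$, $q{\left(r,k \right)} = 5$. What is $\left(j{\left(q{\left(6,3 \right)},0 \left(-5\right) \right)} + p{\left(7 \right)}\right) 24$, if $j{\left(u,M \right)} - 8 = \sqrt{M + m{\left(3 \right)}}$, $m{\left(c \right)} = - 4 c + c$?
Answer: $168 + 72 i \approx 168.0 + 72.0 i$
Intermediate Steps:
$m{\left(c \right)} = - 3 c$
$j{\left(u,M \right)} = 8 + \sqrt{-9 + M}$ ($j{\left(u,M \right)} = 8 + \sqrt{M - 9} = 8 + \sqrt{-9 + M}$)
$\left(j{\left(q{\left(6,3 \right)},0 \left(-5\right) \right)} + p{\left(7 \right)}\right) 24 = \left(\left(8 + \sqrt{-9 + 0 \left(-5\right)}\right) - 1\right) 24 = \left(\left(8 + \sqrt{-9 + 0}\right) - 1\right) 24 = \left(\left(8 + \sqrt{-9}\right) - 1\right) 24 = \left(\left(8 + 3 i\right) - 1\right) 24 = \left(7 + 3 i\right) 24 = 168 + 72 i$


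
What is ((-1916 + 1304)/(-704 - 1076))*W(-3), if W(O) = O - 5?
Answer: -1224/445 ≈ -2.7506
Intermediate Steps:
W(O) = -5 + O
((-1916 + 1304)/(-704 - 1076))*W(-3) = ((-1916 + 1304)/(-704 - 1076))*(-5 - 3) = -612/(-1780)*(-8) = -612*(-1/1780)*(-8) = (153/445)*(-8) = -1224/445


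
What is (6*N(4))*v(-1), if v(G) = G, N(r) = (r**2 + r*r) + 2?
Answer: -204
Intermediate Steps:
N(r) = 2 + 2*r**2 (N(r) = (r**2 + r**2) + 2 = 2*r**2 + 2 = 2 + 2*r**2)
(6*N(4))*v(-1) = (6*(2 + 2*4**2))*(-1) = (6*(2 + 2*16))*(-1) = (6*(2 + 32))*(-1) = (6*34)*(-1) = 204*(-1) = -204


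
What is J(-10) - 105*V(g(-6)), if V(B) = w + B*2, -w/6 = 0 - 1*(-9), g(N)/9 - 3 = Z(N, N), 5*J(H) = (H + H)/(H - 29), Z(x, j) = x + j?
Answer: 884524/39 ≈ 22680.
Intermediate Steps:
Z(x, j) = j + x
J(H) = 2*H/(5*(-29 + H)) (J(H) = ((H + H)/(H - 29))/5 = ((2*H)/(-29 + H))/5 = (2*H/(-29 + H))/5 = 2*H/(5*(-29 + H)))
g(N) = 27 + 18*N (g(N) = 27 + 9*(N + N) = 27 + 9*(2*N) = 27 + 18*N)
w = -54 (w = -6*(0 - 1*(-9)) = -6*(0 + 9) = -6*9 = -54)
V(B) = -54 + 2*B (V(B) = -54 + B*2 = -54 + 2*B)
J(-10) - 105*V(g(-6)) = (2/5)*(-10)/(-29 - 10) - 105*(-54 + 2*(27 + 18*(-6))) = (2/5)*(-10)/(-39) - 105*(-54 + 2*(27 - 108)) = (2/5)*(-10)*(-1/39) - 105*(-54 + 2*(-81)) = 4/39 - 105*(-54 - 162) = 4/39 - 105*(-216) = 4/39 + 22680 = 884524/39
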